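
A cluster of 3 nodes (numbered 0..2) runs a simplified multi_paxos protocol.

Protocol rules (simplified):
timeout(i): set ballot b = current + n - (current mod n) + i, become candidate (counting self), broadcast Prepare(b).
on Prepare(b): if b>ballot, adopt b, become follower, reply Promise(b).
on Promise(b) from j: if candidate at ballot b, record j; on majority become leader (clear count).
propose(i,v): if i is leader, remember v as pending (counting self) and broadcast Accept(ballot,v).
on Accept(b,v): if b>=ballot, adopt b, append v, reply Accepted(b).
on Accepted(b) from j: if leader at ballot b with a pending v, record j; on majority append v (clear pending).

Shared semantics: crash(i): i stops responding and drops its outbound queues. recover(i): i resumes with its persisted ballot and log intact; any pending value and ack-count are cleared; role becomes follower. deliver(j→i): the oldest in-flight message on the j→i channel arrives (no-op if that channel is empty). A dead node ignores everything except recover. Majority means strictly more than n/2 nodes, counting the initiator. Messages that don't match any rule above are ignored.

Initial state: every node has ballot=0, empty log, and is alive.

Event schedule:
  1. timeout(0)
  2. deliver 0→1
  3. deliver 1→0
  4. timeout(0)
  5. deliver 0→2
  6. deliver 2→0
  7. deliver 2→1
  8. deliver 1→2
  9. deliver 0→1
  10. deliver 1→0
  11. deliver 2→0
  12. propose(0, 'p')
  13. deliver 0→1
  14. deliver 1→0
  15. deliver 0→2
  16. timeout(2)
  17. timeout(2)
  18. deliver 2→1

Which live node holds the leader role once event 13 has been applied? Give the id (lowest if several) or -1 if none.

0

[1] timeout(0) → N0(cand b3 [-])
[2] deliver 0→1 → N1(foll b3 [-])
[3] deliver 1→0 → N0(lead b3 [-])
[4] timeout(0) → N0(cand b6 [-])
[5] deliver 0→2 → N2(foll b3 [-])
[6] deliver 2→0 → ∅
[7] deliver 2→1 → ∅
[8] deliver 1→2 → ∅
[9] deliver 0→1 → N1(foll b6 [-])
[10] deliver 1→0 → N0(lead b6 [-])
[11] deliver 2→0 → ∅
[12] propose(0,'p') → ∅
[13] deliver 0→1 → N1(foll b6 [p])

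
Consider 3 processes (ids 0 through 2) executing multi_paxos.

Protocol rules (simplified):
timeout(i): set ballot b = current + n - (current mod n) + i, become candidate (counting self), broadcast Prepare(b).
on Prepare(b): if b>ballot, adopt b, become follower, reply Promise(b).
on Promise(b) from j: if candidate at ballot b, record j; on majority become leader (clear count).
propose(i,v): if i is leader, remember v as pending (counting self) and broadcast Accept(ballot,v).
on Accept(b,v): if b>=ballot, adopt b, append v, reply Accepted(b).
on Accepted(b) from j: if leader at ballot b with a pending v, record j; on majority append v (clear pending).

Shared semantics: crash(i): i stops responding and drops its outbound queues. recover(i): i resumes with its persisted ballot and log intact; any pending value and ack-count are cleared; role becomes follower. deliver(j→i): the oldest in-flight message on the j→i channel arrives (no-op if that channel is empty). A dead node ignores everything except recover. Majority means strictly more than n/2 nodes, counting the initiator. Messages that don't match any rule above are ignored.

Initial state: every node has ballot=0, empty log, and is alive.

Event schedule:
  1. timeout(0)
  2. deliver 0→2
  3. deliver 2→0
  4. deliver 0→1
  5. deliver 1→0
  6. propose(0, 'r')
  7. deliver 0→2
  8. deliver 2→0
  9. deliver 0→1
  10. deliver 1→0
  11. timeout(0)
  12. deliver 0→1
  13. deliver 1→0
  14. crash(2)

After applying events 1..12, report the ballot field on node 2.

3

[1] timeout(0) → N0(cand b3 [-])
[2] deliver 0→2 → N2(foll b3 [-])
[3] deliver 2→0 → N0(lead b3 [-])
[4] deliver 0→1 → N1(foll b3 [-])
[5] deliver 1→0 → ∅
[6] propose(0,'r') → ∅
[7] deliver 0→2 → N2(foll b3 [r])
[8] deliver 2→0 → N0(lead b3 [r])
[9] deliver 0→1 → N1(foll b3 [r])
[10] deliver 1→0 → ∅
[11] timeout(0) → N0(cand b6 [r])
[12] deliver 0→1 → N1(foll b6 [r])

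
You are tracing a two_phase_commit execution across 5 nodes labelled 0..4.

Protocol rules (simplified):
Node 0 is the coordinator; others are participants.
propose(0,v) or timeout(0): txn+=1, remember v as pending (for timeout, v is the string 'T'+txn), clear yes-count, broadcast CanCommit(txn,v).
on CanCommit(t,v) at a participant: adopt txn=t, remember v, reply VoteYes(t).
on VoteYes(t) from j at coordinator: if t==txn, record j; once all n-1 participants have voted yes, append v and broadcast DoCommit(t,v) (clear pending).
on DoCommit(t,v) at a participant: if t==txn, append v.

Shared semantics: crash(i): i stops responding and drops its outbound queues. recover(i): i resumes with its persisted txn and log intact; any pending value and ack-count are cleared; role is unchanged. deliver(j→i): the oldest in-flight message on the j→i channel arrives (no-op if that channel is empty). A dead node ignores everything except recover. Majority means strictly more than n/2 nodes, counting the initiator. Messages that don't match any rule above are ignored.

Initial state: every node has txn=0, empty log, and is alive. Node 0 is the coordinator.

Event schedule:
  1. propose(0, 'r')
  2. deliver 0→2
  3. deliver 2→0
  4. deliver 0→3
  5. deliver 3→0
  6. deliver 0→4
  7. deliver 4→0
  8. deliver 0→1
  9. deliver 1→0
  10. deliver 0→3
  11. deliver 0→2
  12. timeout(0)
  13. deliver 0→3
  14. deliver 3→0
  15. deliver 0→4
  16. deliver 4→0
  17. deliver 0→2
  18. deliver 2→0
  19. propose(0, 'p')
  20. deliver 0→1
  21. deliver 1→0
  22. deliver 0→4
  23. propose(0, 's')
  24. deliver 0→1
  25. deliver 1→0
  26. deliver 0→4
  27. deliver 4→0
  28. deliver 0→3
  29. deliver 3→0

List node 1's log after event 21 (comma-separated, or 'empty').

after 1 — propose(0,'r'): n0:coor/t1/[-]
after 2 — deliver 0→2: n2:part/t1/[-]
after 3 — deliver 2→0: ·
after 4 — deliver 0→3: n3:part/t1/[-]
after 5 — deliver 3→0: ·
after 6 — deliver 0→4: n4:part/t1/[-]
after 7 — deliver 4→0: ·
after 8 — deliver 0→1: n1:part/t1/[-]
after 9 — deliver 1→0: n0:coor/t1/[r]
after 10 — deliver 0→3: n3:part/t1/[r]
after 11 — deliver 0→2: n2:part/t1/[r]
after 12 — timeout(0): n0:coor/t2/[r]
after 13 — deliver 0→3: n3:part/t2/[r]
after 14 — deliver 3→0: ·
after 15 — deliver 0→4: n4:part/t1/[r]
after 16 — deliver 4→0: ·
after 17 — deliver 0→2: n2:part/t2/[r]
after 18 — deliver 2→0: ·
after 19 — propose(0,'p'): n0:coor/t3/[r]
after 20 — deliver 0→1: n1:part/t1/[r]
after 21 — deliver 1→0: ·

r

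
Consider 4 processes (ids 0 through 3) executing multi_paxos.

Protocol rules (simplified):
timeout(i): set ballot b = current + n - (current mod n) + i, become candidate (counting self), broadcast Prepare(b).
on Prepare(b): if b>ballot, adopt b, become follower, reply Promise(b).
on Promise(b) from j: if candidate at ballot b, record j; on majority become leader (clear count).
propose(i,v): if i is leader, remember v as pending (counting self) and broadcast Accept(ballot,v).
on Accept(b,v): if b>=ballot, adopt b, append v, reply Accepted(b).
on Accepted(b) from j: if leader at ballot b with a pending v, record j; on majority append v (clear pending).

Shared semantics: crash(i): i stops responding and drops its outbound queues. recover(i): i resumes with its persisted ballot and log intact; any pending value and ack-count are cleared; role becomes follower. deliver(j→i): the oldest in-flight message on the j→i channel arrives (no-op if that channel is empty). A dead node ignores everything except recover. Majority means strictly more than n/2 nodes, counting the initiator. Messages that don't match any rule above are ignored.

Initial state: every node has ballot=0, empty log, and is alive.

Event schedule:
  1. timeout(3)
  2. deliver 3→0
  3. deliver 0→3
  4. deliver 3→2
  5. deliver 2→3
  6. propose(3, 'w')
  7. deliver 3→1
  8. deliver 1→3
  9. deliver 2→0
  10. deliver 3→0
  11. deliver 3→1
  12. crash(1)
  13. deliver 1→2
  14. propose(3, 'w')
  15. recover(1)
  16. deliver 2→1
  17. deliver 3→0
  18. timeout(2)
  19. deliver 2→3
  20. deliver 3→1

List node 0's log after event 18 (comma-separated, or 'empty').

w,w

after 1 — timeout(3): n3:cand/b7/[-]
after 2 — deliver 3→0: n0:foll/b7/[-]
after 3 — deliver 0→3: ·
after 4 — deliver 3→2: n2:foll/b7/[-]
after 5 — deliver 2→3: n3:lead/b7/[-]
after 6 — propose(3,'w'): ·
after 7 — deliver 3→1: n1:foll/b7/[-]
after 8 — deliver 1→3: ·
after 9 — deliver 2→0: ·
after 10 — deliver 3→0: n0:foll/b7/[w]
after 11 — deliver 3→1: n1:foll/b7/[w]
after 12 — crash(1): n1:✗foll/b7/[w]
after 13 — deliver 1→2: ·
after 14 — propose(3,'w'): ·
after 15 — recover(1): n1:foll/b7/[w]
after 16 — deliver 2→1: ·
after 17 — deliver 3→0: n0:foll/b7/[w,w]
after 18 — timeout(2): n2:cand/b10/[-]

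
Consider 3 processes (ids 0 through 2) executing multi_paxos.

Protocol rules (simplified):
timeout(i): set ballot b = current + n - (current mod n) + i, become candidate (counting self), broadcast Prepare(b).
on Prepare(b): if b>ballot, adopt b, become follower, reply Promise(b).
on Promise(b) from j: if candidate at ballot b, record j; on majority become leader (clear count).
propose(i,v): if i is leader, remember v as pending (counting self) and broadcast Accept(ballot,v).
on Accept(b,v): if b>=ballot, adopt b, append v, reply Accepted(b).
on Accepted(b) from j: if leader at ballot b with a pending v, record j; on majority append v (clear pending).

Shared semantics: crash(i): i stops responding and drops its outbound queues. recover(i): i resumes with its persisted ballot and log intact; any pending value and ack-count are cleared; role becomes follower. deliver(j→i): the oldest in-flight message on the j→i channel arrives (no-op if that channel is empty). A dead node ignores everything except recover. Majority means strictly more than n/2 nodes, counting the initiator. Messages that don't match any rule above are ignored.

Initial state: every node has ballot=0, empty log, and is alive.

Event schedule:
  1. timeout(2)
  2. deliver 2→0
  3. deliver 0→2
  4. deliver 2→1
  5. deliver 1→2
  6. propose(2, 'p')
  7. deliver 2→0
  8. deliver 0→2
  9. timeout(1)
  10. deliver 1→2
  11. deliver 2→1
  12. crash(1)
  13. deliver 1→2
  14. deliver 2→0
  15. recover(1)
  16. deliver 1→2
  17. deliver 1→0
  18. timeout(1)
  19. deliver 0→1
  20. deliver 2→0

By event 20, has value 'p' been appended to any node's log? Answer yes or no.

yes

step 1 timeout(2): 2={cand,b=5,log=-}
step 2 deliver 2→0: 0={foll,b=5,log=-}
step 3 deliver 0→2: 2={lead,b=5,log=-}
step 4 deliver 2→1: 1={foll,b=5,log=-}
step 5 deliver 1→2: —
step 6 propose(2,'p'): —
step 7 deliver 2→0: 0={foll,b=5,log=p}
step 8 deliver 0→2: 2={lead,b=5,log=p}
step 9 timeout(1): 1={cand,b=7,log=-}
step 10 deliver 1→2: 2={foll,b=7,log=p}
step 11 deliver 2→1: —
step 12 crash(1): 1={✗cand,b=7,log=-}
step 13 deliver 1→2: —
step 14 deliver 2→0: —
step 15 recover(1): 1={foll,b=7,log=-}
step 16 deliver 1→2: —
step 17 deliver 1→0: —
step 18 timeout(1): 1={cand,b=10,log=-}
step 19 deliver 0→1: —
step 20 deliver 2→0: —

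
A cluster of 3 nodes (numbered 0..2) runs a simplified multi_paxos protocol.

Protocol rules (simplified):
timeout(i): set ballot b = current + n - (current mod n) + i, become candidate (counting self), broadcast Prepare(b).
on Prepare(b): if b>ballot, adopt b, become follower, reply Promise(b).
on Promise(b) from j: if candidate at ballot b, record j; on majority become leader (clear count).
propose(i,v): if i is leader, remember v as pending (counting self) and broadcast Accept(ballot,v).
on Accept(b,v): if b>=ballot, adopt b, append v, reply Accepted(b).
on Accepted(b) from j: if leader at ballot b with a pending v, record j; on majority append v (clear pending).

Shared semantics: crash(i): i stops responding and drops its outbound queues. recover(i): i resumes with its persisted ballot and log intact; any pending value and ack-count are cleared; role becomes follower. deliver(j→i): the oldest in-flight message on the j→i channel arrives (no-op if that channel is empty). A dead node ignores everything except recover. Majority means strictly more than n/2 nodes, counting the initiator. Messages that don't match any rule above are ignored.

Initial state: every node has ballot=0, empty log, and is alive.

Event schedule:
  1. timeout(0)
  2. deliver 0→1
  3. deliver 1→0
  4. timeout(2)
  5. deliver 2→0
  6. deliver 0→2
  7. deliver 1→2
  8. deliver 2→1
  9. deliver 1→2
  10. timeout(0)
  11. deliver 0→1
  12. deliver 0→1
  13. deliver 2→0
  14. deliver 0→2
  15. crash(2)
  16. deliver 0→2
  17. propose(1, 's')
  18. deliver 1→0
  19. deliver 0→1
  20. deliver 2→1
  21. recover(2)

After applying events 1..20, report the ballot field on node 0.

e1 timeout(0): 0[cand,b=3,-]
e2 deliver 0→1: 1[foll,b=3,-]
e3 deliver 1→0: 0[lead,b=3,-]
e4 timeout(2): 2[cand,b=5,-]
e5 deliver 2→0: 0[foll,b=5,-]
e6 deliver 0→2: ·
e7 deliver 1→2: ·
e8 deliver 2→1: 1[foll,b=5,-]
e9 deliver 1→2: 2[lead,b=5,-]
e10 timeout(0): 0[cand,b=6,-]
e11 deliver 0→1: 1[foll,b=6,-]
e12 deliver 0→1: ·
e13 deliver 2→0: ·
e14 deliver 0→2: ·
e15 crash(2): 2[✗lead,b=5,-]
e16 deliver 0→2: ·
e17 propose(1,'s'): ·
e18 deliver 1→0: 0[lead,b=6,-]
e19 deliver 0→1: ·
e20 deliver 2→1: ·

6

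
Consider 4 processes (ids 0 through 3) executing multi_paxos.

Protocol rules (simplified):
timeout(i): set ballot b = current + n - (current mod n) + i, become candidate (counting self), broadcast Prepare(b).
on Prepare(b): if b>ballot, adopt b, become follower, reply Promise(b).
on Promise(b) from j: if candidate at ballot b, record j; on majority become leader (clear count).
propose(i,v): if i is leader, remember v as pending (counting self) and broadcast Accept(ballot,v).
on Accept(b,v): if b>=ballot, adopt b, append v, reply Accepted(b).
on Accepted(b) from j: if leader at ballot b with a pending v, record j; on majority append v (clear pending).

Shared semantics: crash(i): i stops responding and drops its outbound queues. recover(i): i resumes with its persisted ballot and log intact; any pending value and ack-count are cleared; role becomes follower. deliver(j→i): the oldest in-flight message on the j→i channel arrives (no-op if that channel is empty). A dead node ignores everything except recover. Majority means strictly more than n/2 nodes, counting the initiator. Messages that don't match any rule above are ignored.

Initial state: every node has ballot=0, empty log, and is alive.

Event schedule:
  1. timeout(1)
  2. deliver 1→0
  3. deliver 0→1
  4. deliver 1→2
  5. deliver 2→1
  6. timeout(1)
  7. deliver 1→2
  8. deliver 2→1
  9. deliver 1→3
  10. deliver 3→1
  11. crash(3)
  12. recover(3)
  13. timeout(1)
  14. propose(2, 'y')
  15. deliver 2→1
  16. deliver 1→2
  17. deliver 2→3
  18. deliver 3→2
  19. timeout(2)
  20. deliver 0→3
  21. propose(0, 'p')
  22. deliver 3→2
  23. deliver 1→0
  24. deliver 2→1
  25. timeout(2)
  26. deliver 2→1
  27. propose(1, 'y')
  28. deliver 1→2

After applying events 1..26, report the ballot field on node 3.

1. timeout(1):  <1:cand b5 ->
2. deliver 1→0:  <0:foll b5 ->
3. deliver 0→1:  nop
4. deliver 1→2:  <2:foll b5 ->
5. deliver 2→1:  <1:lead b5 ->
6. timeout(1):  <1:cand b9 ->
7. deliver 1→2:  <2:foll b9 ->
8. deliver 2→1:  nop
9. deliver 1→3:  <3:foll b5 ->
10. deliver 3→1:  nop
11. crash(3):  <3:✗foll b5 ->
12. recover(3):  <3:foll b5 ->
13. timeout(1):  <1:cand b13 ->
14. propose(2,'y'):  nop
15. deliver 2→1:  nop
16. deliver 1→2:  <2:foll b13 ->
17. deliver 2→3:  nop
18. deliver 3→2:  nop
19. timeout(2):  <2:cand b18 ->
20. deliver 0→3:  nop
21. propose(0,'p'):  nop
22. deliver 3→2:  nop
23. deliver 1→0:  <0:foll b9 ->
24. deliver 2→1:  nop
25. timeout(2):  <2:cand b22 ->
26. deliver 2→1:  <1:foll b18 ->

5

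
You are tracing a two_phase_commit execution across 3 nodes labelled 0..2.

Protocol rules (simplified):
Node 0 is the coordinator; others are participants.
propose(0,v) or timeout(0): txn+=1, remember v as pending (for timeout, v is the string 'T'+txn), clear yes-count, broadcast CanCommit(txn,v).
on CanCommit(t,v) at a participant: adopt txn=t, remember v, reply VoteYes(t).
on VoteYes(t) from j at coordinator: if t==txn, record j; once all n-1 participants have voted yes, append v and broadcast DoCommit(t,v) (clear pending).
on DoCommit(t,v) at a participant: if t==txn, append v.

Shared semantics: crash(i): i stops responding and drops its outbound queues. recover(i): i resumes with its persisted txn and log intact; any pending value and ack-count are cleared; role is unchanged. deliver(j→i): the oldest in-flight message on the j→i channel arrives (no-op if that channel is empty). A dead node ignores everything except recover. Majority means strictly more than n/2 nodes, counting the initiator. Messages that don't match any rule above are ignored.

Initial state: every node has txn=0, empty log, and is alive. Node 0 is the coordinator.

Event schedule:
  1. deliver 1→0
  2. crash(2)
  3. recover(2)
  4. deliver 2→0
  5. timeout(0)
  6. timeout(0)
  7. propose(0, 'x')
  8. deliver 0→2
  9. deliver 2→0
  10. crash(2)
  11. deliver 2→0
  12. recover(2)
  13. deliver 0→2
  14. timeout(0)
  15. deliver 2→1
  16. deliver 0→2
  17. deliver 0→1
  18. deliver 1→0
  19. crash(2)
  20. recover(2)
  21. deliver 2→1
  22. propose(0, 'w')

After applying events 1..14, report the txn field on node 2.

2

after 1 — deliver 1→0: ·
after 2 — crash(2): n2:✗part/t0/[-]
after 3 — recover(2): n2:part/t0/[-]
after 4 — deliver 2→0: ·
after 5 — timeout(0): n0:coor/t1/[-]
after 6 — timeout(0): n0:coor/t2/[-]
after 7 — propose(0,'x'): n0:coor/t3/[-]
after 8 — deliver 0→2: n2:part/t1/[-]
after 9 — deliver 2→0: ·
after 10 — crash(2): n2:✗part/t1/[-]
after 11 — deliver 2→0: ·
after 12 — recover(2): n2:part/t1/[-]
after 13 — deliver 0→2: n2:part/t2/[-]
after 14 — timeout(0): n0:coor/t4/[-]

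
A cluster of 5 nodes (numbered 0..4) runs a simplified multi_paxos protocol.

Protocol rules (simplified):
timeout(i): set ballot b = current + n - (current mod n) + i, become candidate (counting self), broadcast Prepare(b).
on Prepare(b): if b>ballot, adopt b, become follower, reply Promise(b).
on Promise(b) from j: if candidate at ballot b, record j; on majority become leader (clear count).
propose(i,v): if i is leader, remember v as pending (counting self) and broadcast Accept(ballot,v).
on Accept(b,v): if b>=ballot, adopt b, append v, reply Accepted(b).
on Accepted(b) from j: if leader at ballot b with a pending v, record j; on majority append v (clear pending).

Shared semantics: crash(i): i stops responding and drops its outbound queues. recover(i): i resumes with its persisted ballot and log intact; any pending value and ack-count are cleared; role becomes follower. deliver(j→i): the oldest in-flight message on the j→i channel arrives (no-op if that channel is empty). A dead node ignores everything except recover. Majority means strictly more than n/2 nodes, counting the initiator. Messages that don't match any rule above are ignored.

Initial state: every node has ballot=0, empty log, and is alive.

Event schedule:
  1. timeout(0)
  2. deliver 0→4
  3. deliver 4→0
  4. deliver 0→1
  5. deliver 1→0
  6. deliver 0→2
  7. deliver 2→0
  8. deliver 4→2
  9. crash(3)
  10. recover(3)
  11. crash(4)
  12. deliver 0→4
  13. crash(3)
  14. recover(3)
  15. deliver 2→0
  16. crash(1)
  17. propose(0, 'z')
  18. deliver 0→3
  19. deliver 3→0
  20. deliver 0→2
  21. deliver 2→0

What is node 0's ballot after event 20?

5

[1] timeout(0) → N0(cand b5 [-])
[2] deliver 0→4 → N4(foll b5 [-])
[3] deliver 4→0 → ∅
[4] deliver 0→1 → N1(foll b5 [-])
[5] deliver 1→0 → N0(lead b5 [-])
[6] deliver 0→2 → N2(foll b5 [-])
[7] deliver 2→0 → ∅
[8] deliver 4→2 → ∅
[9] crash(3) → N3(✗foll b0 [-])
[10] recover(3) → N3(foll b0 [-])
[11] crash(4) → N4(✗foll b5 [-])
[12] deliver 0→4 → ∅
[13] crash(3) → N3(✗foll b0 [-])
[14] recover(3) → N3(foll b0 [-])
[15] deliver 2→0 → ∅
[16] crash(1) → N1(✗foll b5 [-])
[17] propose(0,'z') → ∅
[18] deliver 0→3 → N3(foll b5 [-])
[19] deliver 3→0 → ∅
[20] deliver 0→2 → N2(foll b5 [z])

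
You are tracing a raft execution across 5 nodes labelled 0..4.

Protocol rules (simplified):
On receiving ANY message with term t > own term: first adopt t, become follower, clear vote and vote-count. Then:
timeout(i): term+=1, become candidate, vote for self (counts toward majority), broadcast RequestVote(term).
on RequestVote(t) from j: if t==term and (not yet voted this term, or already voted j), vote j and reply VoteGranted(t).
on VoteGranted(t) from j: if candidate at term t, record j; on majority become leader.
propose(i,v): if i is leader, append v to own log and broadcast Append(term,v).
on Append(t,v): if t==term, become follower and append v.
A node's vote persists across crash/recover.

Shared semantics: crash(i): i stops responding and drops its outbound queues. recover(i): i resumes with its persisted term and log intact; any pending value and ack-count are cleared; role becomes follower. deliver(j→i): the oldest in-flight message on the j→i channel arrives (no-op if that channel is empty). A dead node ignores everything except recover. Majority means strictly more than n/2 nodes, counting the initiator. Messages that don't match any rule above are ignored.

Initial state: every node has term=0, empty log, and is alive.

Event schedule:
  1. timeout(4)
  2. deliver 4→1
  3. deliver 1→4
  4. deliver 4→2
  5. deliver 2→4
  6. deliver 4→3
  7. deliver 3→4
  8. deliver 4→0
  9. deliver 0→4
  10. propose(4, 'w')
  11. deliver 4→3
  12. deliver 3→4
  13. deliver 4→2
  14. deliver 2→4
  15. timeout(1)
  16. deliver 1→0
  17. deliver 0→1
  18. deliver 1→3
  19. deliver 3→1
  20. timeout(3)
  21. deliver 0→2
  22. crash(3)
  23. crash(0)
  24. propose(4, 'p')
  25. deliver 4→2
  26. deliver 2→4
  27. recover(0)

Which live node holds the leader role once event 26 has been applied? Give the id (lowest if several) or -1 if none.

e1 timeout(4): 4[cand,t=1,-]
e2 deliver 4→1: 1[foll,t=1,-]
e3 deliver 1→4: ·
e4 deliver 4→2: 2[foll,t=1,-]
e5 deliver 2→4: 4[lead,t=1,-]
e6 deliver 4→3: 3[foll,t=1,-]
e7 deliver 3→4: ·
e8 deliver 4→0: 0[foll,t=1,-]
e9 deliver 0→4: ·
e10 propose(4,'w'): 4[lead,t=1,w]
e11 deliver 4→3: 3[foll,t=1,w]
e12 deliver 3→4: ·
e13 deliver 4→2: 2[foll,t=1,w]
e14 deliver 2→4: ·
e15 timeout(1): 1[cand,t=2,-]
e16 deliver 1→0: 0[foll,t=2,-]
e17 deliver 0→1: ·
e18 deliver 1→3: 3[foll,t=2,w]
e19 deliver 3→1: 1[lead,t=2,-]
e20 timeout(3): 3[cand,t=3,w]
e21 deliver 0→2: ·
e22 crash(3): 3[✗cand,t=3,w]
e23 crash(0): 0[✗foll,t=2,-]
e24 propose(4,'p'): 4[lead,t=1,w,p]
e25 deliver 4→2: 2[foll,t=1,w,p]
e26 deliver 2→4: ·

1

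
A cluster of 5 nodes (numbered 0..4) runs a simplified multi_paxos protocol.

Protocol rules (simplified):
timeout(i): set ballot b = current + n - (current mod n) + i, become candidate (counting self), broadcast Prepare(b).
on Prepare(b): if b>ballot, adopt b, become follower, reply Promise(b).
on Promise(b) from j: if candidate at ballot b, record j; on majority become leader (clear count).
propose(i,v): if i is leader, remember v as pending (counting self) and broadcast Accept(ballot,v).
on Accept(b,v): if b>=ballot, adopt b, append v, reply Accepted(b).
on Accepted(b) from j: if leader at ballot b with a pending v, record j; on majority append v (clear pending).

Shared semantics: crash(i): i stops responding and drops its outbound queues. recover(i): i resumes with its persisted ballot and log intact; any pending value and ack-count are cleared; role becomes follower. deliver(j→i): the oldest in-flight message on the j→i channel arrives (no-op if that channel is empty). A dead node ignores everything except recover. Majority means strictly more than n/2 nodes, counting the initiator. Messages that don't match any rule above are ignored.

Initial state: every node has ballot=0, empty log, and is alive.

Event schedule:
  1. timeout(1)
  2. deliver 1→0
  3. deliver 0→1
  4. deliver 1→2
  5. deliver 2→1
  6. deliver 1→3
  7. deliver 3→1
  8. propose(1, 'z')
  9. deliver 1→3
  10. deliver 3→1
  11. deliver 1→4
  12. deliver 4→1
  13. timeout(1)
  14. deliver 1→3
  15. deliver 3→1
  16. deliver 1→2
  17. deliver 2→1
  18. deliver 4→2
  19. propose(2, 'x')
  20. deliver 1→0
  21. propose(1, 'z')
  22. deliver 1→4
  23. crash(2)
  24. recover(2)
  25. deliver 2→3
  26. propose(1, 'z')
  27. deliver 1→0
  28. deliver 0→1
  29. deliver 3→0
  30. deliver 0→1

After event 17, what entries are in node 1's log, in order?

after 1 — timeout(1): n1:cand/b6/[-]
after 2 — deliver 1→0: n0:foll/b6/[-]
after 3 — deliver 0→1: ·
after 4 — deliver 1→2: n2:foll/b6/[-]
after 5 — deliver 2→1: n1:lead/b6/[-]
after 6 — deliver 1→3: n3:foll/b6/[-]
after 7 — deliver 3→1: ·
after 8 — propose(1,'z'): ·
after 9 — deliver 1→3: n3:foll/b6/[z]
after 10 — deliver 3→1: ·
after 11 — deliver 1→4: n4:foll/b6/[-]
after 12 — deliver 4→1: ·
after 13 — timeout(1): n1:cand/b11/[-]
after 14 — deliver 1→3: n3:foll/b11/[z]
after 15 — deliver 3→1: ·
after 16 — deliver 1→2: n2:foll/b6/[z]
after 17 — deliver 2→1: ·

empty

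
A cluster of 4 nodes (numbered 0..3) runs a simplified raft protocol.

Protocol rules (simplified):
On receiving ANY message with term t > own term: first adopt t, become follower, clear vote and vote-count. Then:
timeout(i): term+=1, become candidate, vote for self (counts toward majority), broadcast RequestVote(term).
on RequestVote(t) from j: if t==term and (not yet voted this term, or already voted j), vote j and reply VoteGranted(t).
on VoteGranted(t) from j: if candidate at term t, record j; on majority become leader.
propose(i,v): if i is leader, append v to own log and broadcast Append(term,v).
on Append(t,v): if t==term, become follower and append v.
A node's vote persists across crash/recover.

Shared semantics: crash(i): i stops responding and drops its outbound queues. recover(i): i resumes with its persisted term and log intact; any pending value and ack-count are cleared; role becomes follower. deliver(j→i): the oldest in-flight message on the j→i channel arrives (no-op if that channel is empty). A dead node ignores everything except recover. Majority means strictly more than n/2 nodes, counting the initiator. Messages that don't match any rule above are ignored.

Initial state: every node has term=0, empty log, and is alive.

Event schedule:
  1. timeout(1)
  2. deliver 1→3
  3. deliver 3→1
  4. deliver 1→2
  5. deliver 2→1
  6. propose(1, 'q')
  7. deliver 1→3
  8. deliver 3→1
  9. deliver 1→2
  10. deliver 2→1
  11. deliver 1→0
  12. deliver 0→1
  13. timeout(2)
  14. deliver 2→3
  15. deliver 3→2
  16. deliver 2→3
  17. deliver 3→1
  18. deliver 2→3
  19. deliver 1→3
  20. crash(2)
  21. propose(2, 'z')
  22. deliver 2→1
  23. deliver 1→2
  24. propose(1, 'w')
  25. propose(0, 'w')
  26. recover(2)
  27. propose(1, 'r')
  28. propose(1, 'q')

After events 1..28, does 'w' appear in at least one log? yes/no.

step 1 timeout(1): 1={cand,t=1,log=-}
step 2 deliver 1→3: 3={foll,t=1,log=-}
step 3 deliver 3→1: —
step 4 deliver 1→2: 2={foll,t=1,log=-}
step 5 deliver 2→1: 1={lead,t=1,log=-}
step 6 propose(1,'q'): 1={lead,t=1,log=q}
step 7 deliver 1→3: 3={foll,t=1,log=q}
step 8 deliver 3→1: —
step 9 deliver 1→2: 2={foll,t=1,log=q}
step 10 deliver 2→1: —
step 11 deliver 1→0: 0={foll,t=1,log=-}
step 12 deliver 0→1: —
step 13 timeout(2): 2={cand,t=2,log=q}
step 14 deliver 2→3: 3={foll,t=2,log=q}
step 15 deliver 3→2: —
step 16 deliver 2→3: —
step 17 deliver 3→1: —
step 18 deliver 2→3: —
step 19 deliver 1→3: —
step 20 crash(2): 2={✗cand,t=2,log=q}
step 21 propose(2,'z'): —
step 22 deliver 2→1: —
step 23 deliver 1→2: —
step 24 propose(1,'w'): 1={lead,t=1,log=q,w}
step 25 propose(0,'w'): —
step 26 recover(2): 2={foll,t=2,log=q}
step 27 propose(1,'r'): 1={lead,t=1,log=q,w,r}
step 28 propose(1,'q'): 1={lead,t=1,log=q,w,r,q}

yes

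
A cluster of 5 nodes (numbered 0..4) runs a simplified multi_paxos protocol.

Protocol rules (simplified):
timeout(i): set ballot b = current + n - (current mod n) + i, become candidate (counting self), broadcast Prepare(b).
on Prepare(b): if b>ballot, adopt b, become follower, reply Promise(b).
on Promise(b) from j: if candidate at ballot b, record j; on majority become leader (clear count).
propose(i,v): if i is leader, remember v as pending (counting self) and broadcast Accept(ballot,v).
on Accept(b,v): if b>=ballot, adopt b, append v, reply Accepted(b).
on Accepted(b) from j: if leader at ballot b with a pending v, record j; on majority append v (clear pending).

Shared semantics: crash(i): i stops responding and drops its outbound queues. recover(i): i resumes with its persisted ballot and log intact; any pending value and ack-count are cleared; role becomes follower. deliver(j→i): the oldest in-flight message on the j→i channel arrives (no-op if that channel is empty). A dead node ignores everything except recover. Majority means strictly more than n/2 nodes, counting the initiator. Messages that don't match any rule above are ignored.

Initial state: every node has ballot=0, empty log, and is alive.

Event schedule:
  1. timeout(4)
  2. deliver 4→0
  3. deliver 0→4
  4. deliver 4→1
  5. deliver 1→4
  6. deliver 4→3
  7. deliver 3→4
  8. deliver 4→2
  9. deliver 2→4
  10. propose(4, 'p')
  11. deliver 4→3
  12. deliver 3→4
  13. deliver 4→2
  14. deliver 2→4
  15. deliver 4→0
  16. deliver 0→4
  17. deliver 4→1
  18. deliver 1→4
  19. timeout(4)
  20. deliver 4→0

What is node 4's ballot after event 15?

e1 timeout(4): 4[cand,b=9,-]
e2 deliver 4→0: 0[foll,b=9,-]
e3 deliver 0→4: ·
e4 deliver 4→1: 1[foll,b=9,-]
e5 deliver 1→4: 4[lead,b=9,-]
e6 deliver 4→3: 3[foll,b=9,-]
e7 deliver 3→4: ·
e8 deliver 4→2: 2[foll,b=9,-]
e9 deliver 2→4: ·
e10 propose(4,'p'): ·
e11 deliver 4→3: 3[foll,b=9,p]
e12 deliver 3→4: ·
e13 deliver 4→2: 2[foll,b=9,p]
e14 deliver 2→4: 4[lead,b=9,p]
e15 deliver 4→0: 0[foll,b=9,p]

9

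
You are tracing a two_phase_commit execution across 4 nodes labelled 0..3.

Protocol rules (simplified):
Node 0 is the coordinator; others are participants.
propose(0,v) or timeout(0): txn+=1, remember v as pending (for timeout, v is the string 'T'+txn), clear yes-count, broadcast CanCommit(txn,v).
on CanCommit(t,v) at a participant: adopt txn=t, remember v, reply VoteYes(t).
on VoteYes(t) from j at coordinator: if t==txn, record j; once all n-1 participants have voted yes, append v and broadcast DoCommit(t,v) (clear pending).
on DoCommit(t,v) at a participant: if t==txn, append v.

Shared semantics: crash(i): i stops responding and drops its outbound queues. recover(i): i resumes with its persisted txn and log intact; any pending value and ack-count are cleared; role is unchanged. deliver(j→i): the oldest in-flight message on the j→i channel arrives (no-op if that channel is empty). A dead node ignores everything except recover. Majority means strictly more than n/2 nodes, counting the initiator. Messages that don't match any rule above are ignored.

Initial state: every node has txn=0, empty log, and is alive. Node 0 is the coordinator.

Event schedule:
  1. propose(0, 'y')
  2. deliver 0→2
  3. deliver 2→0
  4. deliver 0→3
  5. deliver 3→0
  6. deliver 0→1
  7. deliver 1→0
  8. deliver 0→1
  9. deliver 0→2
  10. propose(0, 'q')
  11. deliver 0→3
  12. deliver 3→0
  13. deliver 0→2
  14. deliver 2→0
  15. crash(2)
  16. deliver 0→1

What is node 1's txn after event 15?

1

after 1 — propose(0,'y'): n0:coor/t1/[-]
after 2 — deliver 0→2: n2:part/t1/[-]
after 3 — deliver 2→0: ·
after 4 — deliver 0→3: n3:part/t1/[-]
after 5 — deliver 3→0: ·
after 6 — deliver 0→1: n1:part/t1/[-]
after 7 — deliver 1→0: n0:coor/t1/[y]
after 8 — deliver 0→1: n1:part/t1/[y]
after 9 — deliver 0→2: n2:part/t1/[y]
after 10 — propose(0,'q'): n0:coor/t2/[y]
after 11 — deliver 0→3: n3:part/t1/[y]
after 12 — deliver 3→0: ·
after 13 — deliver 0→2: n2:part/t2/[y]
after 14 — deliver 2→0: ·
after 15 — crash(2): n2:✗part/t2/[y]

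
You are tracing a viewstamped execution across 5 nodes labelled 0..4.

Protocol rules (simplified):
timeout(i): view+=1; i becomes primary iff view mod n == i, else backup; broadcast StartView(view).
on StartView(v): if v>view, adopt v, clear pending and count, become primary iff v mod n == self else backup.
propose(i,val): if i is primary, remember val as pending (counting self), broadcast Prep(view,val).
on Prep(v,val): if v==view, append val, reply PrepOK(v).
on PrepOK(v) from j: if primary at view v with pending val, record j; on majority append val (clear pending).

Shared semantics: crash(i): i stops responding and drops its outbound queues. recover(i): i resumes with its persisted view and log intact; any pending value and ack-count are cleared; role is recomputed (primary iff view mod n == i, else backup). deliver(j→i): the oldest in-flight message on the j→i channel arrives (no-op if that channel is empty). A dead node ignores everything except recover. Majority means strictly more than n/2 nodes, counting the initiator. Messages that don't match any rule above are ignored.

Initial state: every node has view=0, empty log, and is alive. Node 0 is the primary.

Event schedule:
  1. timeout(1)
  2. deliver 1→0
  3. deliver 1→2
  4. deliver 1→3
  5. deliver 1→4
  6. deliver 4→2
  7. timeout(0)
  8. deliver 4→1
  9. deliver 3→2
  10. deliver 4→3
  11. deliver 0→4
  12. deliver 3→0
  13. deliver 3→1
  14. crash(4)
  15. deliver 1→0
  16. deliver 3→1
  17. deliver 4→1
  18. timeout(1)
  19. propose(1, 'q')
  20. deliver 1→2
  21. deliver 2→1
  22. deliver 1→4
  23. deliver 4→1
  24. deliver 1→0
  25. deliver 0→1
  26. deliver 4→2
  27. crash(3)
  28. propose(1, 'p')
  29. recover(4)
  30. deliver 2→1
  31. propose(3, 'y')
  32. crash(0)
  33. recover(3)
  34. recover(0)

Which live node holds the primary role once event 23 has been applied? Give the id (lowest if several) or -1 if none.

1. timeout(1):  <1:prim v1 ->
2. deliver 1→0:  <0:back v1 ->
3. deliver 1→2:  <2:back v1 ->
4. deliver 1→3:  <3:back v1 ->
5. deliver 1→4:  <4:back v1 ->
6. deliver 4→2:  nop
7. timeout(0):  <0:back v2 ->
8. deliver 4→1:  nop
9. deliver 3→2:  nop
10. deliver 4→3:  nop
11. deliver 0→4:  <4:back v2 ->
12. deliver 3→0:  nop
13. deliver 3→1:  nop
14. crash(4):  <4:✗back v2 ->
15. deliver 1→0:  nop
16. deliver 3→1:  nop
17. deliver 4→1:  nop
18. timeout(1):  <1:back v2 ->
19. propose(1,'q'):  nop
20. deliver 1→2:  <2:prim v2 ->
21. deliver 2→1:  nop
22. deliver 1→4:  nop
23. deliver 4→1:  nop

2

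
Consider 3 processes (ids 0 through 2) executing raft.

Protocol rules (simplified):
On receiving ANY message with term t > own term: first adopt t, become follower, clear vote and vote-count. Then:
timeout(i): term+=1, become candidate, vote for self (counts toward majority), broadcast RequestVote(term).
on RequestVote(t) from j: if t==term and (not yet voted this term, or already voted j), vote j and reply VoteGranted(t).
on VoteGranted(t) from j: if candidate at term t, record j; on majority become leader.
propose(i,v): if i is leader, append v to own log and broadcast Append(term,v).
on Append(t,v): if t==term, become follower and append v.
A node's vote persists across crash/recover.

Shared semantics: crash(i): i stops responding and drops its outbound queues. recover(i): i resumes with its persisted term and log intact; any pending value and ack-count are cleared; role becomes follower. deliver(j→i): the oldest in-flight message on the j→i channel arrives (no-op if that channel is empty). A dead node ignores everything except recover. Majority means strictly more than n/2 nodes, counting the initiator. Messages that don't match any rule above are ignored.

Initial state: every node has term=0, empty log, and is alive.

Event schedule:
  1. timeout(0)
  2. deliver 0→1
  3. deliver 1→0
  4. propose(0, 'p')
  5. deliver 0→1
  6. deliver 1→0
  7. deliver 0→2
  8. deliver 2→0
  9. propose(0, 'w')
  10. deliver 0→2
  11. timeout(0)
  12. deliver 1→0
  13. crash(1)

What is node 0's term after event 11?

2

[1] timeout(0) → N0(cand t1 [-])
[2] deliver 0→1 → N1(foll t1 [-])
[3] deliver 1→0 → N0(lead t1 [-])
[4] propose(0,'p') → N0(lead t1 [p])
[5] deliver 0→1 → N1(foll t1 [p])
[6] deliver 1→0 → ∅
[7] deliver 0→2 → N2(foll t1 [-])
[8] deliver 2→0 → ∅
[9] propose(0,'w') → N0(lead t1 [p,w])
[10] deliver 0→2 → N2(foll t1 [p])
[11] timeout(0) → N0(cand t2 [p,w])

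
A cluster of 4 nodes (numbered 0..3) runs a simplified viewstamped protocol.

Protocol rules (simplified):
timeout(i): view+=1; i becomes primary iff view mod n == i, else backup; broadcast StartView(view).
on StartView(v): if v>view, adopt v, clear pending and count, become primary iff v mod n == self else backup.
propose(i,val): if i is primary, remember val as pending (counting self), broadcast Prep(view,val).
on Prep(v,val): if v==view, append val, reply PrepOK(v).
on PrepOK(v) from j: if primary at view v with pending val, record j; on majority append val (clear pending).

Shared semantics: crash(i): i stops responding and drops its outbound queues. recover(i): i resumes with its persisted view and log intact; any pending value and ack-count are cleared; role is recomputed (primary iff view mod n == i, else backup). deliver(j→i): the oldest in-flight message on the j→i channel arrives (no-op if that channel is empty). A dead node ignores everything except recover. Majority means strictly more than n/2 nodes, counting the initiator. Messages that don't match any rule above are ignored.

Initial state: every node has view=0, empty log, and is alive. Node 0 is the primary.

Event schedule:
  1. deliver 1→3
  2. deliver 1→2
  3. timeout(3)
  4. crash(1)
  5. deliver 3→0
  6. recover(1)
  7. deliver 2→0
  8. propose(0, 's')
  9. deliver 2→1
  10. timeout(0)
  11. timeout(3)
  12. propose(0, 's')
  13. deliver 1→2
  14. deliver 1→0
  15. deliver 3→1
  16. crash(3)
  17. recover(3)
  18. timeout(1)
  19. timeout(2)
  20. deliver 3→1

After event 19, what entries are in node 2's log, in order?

empty

1. deliver 1→3:  nop
2. deliver 1→2:  nop
3. timeout(3):  <3:back v1 ->
4. crash(1):  <1:✗back v0 ->
5. deliver 3→0:  <0:back v1 ->
6. recover(1):  <1:back v0 ->
7. deliver 2→0:  nop
8. propose(0,'s'):  nop
9. deliver 2→1:  nop
10. timeout(0):  <0:back v2 ->
11. timeout(3):  <3:back v2 ->
12. propose(0,'s'):  nop
13. deliver 1→2:  nop
14. deliver 1→0:  nop
15. deliver 3→1:  <1:prim v1 ->
16. crash(3):  <3:✗back v2 ->
17. recover(3):  <3:back v2 ->
18. timeout(1):  <1:back v2 ->
19. timeout(2):  <2:back v1 ->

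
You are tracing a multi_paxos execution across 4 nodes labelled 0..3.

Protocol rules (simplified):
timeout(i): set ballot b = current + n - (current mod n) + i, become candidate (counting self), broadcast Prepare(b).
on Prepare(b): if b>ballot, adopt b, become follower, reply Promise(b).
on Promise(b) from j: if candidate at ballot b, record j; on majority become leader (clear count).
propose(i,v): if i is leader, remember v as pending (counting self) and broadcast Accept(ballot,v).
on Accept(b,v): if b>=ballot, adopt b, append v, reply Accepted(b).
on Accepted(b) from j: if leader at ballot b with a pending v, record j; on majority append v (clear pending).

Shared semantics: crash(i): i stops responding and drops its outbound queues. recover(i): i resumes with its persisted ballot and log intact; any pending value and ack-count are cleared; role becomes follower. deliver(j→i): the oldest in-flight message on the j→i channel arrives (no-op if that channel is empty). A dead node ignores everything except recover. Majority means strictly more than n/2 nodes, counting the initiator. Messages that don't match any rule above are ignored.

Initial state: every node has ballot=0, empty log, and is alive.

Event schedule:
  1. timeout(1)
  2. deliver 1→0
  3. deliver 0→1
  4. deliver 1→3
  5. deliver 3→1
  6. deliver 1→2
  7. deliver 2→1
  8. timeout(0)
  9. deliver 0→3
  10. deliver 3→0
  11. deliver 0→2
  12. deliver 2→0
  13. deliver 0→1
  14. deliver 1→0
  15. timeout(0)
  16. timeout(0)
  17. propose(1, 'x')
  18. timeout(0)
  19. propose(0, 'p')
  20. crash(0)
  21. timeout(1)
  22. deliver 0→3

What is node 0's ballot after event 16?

16

1. timeout(1):  <1:cand b5 ->
2. deliver 1→0:  <0:foll b5 ->
3. deliver 0→1:  nop
4. deliver 1→3:  <3:foll b5 ->
5. deliver 3→1:  <1:lead b5 ->
6. deliver 1→2:  <2:foll b5 ->
7. deliver 2→1:  nop
8. timeout(0):  <0:cand b8 ->
9. deliver 0→3:  <3:foll b8 ->
10. deliver 3→0:  nop
11. deliver 0→2:  <2:foll b8 ->
12. deliver 2→0:  <0:lead b8 ->
13. deliver 0→1:  <1:foll b8 ->
14. deliver 1→0:  nop
15. timeout(0):  <0:cand b12 ->
16. timeout(0):  <0:cand b16 ->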